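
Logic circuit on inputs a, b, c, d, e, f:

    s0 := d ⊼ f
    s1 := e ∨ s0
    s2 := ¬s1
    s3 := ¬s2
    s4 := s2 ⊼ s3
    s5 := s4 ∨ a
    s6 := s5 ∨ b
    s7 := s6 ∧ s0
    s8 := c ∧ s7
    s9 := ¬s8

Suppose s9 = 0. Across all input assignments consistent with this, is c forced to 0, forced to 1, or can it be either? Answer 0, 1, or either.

s9 = ¬s8 must be 0, so s8 = 1.
s8 = c ∧ s7 must be 1, so both c = 1 and s7 = 1.
Every assignment with s9 = 0 has c = 1; there are 24 such assignment(s).

1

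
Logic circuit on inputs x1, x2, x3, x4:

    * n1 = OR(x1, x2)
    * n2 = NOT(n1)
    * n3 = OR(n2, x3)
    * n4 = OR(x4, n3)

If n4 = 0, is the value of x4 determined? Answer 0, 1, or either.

0

n4 = OR(x4, n3) must be 0, so both x4 = 0 and n3 = 0.
n3 = OR(n2, x3) must be 0, so both n2 = 0 and x3 = 0.
Every assignment with n4 = 0 has x4 = 0; there are 3 such assignment(s).
  x1=0, x2=1, x3=0, x4=0
  x1=1, x2=0, x3=0, x4=0
  x1=1, x2=1, x3=0, x4=0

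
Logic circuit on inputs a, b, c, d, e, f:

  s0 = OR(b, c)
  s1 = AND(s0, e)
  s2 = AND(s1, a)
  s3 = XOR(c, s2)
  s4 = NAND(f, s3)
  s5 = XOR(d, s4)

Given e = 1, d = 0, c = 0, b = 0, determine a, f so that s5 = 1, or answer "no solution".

a=0 f=1

s5 = XOR(d, s4) must be 1, so d and s4 differ.
Check with e = 1, d = 0, c = 0, b = 0 and a=0, f=1:
s0 = OR(b, c) = OR(0, 0) = 0
s1 = AND(s0, e) = AND(0, 1) = 0
s2 = AND(s1, a) = AND(0, 0) = 0
s3 = XOR(c, s2) = XOR(0, 0) = 0
s4 = NAND(f, s3) = NAND(1, 0) = 1
s5 = XOR(d, s4) = XOR(0, 1) = 1
So s5 = 1.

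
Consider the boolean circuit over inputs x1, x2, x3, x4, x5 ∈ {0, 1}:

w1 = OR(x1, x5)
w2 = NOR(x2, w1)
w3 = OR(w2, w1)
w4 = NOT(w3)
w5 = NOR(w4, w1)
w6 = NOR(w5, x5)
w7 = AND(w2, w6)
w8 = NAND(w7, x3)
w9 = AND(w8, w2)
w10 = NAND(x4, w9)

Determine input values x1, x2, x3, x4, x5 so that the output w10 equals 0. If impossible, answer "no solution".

w10 = NAND(x4, w9) must be 0, so both x4 = 1 and w9 = 1.
w9 = AND(w8, w2) must be 1, so both w8 = 1 and w2 = 1.
Check with x1=0, x2=0, x3=0, x4=1, x5=0:
w1 = OR(x1, x5) = OR(0, 0) = 0
w2 = NOR(x2, w1) = NOR(0, 0) = 1
w3 = OR(w2, w1) = OR(1, 0) = 1
w4 = NOT(w3) = NOT 1 = 0
w5 = NOR(w4, w1) = NOR(0, 0) = 1
w6 = NOR(w5, x5) = NOR(1, 0) = 0
w7 = AND(w2, w6) = AND(1, 0) = 0
w8 = NAND(w7, x3) = NAND(0, 0) = 1
w9 = AND(w8, w2) = AND(1, 1) = 1
w10 = NAND(x4, w9) = NAND(1, 1) = 0
So w10 = 0 as required.

x1=0, x2=0, x3=0, x4=1, x5=0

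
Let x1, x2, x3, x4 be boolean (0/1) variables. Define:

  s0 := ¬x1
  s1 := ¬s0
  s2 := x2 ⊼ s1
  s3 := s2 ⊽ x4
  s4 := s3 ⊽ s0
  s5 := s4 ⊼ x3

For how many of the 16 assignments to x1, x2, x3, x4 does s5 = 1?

13

s5 = s4 ⊼ x3 must be 1, so at least one of s4, x3 is 0.
Enumerating the 16 input combinations, 13 give s5 = 1 and 3 give s5 = 0.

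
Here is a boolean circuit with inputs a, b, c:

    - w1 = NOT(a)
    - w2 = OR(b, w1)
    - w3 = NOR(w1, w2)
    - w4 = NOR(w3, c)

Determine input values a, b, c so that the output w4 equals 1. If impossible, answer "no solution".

Check with a=1 b=1 c=0:
w1 = NOT(a) = NOT 1 = 0
w2 = OR(b, w1) = OR(1, 0) = 1
w3 = NOR(w1, w2) = NOR(0, 1) = 0
w4 = NOR(w3, c) = NOR(0, 0) = 1
So w4 = 1 as required.

a=1 b=1 c=0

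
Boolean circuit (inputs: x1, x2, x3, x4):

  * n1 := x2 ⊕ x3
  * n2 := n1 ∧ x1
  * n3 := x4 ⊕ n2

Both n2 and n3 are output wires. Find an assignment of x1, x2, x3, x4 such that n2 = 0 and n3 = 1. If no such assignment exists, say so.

Check with x1=0, x2=0, x3=1, x4=1:
n1 = x2 ⊕ x3 = 0 ⊕ 1 = 1
n2 = n1 ∧ x1 = 1 ∧ 0 = 0
n3 = x4 ⊕ n2 = 1 ⊕ 0 = 1
So n2 = 0 and n3 = 1.

x1=0, x2=0, x3=1, x4=1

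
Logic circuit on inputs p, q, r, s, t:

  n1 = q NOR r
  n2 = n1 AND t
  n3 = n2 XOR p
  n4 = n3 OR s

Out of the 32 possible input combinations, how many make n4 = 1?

n4 = n3 OR s must be 1, so at least one of n3, s is 1.
Enumerating the 32 input combinations, 24 give n4 = 1 and 8 give n4 = 0.

24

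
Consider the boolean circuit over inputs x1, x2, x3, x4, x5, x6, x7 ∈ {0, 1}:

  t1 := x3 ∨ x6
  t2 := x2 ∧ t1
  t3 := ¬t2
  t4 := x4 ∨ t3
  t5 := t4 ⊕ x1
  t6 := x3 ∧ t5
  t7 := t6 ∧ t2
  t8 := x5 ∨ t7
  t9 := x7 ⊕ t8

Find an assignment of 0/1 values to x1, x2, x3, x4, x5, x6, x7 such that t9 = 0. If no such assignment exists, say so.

t9 = x7 ⊕ t8 must be 0, so x7 and t8 are equal.
Check with x1=0, x2=0, x3=1, x4=0, x5=1, x6=1, x7=1:
t1 = x3 ∨ x6 = 1 ∨ 1 = 1
t2 = x2 ∧ t1 = 0 ∧ 1 = 0
t3 = ¬t2 = ¬0 = 1
t4 = x4 ∨ t3 = 0 ∨ 1 = 1
t5 = t4 ⊕ x1 = 1 ⊕ 0 = 1
t6 = x3 ∧ t5 = 1 ∧ 1 = 1
t7 = t6 ∧ t2 = 1 ∧ 0 = 0
t8 = x5 ∨ t7 = 1 ∨ 0 = 1
t9 = x7 ⊕ t8 = 1 ⊕ 1 = 0
So t9 = 0 as required.

x1=0, x2=0, x3=1, x4=0, x5=1, x6=1, x7=1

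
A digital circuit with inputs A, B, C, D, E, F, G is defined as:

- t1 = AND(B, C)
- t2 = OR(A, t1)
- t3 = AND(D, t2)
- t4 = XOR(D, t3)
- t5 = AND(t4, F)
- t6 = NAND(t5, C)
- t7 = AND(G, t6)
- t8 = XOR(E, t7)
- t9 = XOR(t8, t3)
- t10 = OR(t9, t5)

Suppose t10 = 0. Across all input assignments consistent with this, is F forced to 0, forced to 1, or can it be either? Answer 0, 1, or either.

either

Both values of F occur among assignments with t10 = 0:
  F=0: A=0, B=0, C=0, D=0, E=0, F=0, G=0
  F=1: A=0, B=0, C=0, D=0, E=0, F=1, G=0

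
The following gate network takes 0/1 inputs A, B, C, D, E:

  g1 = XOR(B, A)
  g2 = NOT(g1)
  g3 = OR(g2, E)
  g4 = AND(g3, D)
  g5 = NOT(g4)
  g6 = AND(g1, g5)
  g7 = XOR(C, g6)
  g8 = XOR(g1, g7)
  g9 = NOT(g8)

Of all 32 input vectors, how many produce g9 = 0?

g9 = NOT(g8) must be 0, so g8 = 1.
Enumerating the 32 input combinations, 16 give g9 = 0 and 16 give g9 = 1.

16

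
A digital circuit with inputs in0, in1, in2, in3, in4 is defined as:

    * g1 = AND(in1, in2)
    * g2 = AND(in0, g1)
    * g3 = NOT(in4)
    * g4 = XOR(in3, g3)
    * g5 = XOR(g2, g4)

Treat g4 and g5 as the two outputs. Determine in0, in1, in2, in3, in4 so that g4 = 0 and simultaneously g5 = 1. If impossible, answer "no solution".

Check with in0=1, in1=1, in2=1, in3=1, in4=0:
g1 = AND(in1, in2) = AND(1, 1) = 1
g2 = AND(in0, g1) = AND(1, 1) = 1
g3 = NOT(in4) = NOT 0 = 1
g4 = XOR(in3, g3) = XOR(1, 1) = 0
g5 = XOR(g2, g4) = XOR(1, 0) = 1
So g4 = 0 and g5 = 1.

in0=1, in1=1, in2=1, in3=1, in4=0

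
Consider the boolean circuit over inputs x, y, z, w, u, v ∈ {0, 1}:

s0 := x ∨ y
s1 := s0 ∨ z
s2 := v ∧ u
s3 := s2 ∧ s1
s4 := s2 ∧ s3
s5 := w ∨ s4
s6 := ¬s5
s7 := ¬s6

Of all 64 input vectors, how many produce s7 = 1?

s7 = ¬s6 must be 1, so s6 = 0.
s6 = ¬s5 must be 0, so s5 = 1.
Enumerating the 64 input combinations, 39 give s7 = 1 and 25 give s7 = 0.

39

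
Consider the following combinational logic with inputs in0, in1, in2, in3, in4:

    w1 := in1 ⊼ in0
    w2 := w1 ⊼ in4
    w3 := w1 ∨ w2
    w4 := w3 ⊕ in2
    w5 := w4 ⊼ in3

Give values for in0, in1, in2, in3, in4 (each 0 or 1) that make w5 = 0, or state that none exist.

w5 = w4 ⊼ in3 must be 0, so both w4 = 1 and in3 = 1.
w4 = w3 ⊕ in2 must be 1, so w3 and in2 differ.
Check with in0=1, in1=0, in2=0, in3=1, in4=0:
w1 = in1 ⊼ in0 = 0 ⊼ 1 = 1
w2 = w1 ⊼ in4 = 1 ⊼ 0 = 1
w3 = w1 ∨ w2 = 1 ∨ 1 = 1
w4 = w3 ⊕ in2 = 1 ⊕ 0 = 1
w5 = w4 ⊼ in3 = 1 ⊼ 1 = 0
So w5 = 0 as required.

in0=1, in1=0, in2=0, in3=1, in4=0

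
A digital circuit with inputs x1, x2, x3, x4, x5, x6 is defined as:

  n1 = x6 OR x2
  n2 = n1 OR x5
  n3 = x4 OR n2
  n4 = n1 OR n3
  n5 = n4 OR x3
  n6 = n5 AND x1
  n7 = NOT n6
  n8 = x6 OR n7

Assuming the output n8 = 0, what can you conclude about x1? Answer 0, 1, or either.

1

n8 = x6 OR n7 must be 0, so both x6 = 0 and n7 = 0.
Every assignment with n8 = 0 has x1 = 1; there are 15 such assignment(s).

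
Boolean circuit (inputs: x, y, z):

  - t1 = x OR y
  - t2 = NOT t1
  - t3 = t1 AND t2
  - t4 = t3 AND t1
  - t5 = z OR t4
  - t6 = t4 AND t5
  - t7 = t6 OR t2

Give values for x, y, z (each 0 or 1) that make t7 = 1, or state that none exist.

t7 = t6 OR t2 must be 1, so at least one of t6, t2 is 1.
Check with x=0 y=0 z=1:
t1 = x OR y = 0 OR 0 = 0
t2 = NOT t1 = NOT 0 = 1
t3 = t1 AND t2 = 0 AND 1 = 0
t4 = t3 AND t1 = 0 AND 0 = 0
t5 = z OR t4 = 1 OR 0 = 1
t6 = t4 AND t5 = 0 AND 1 = 0
t7 = t6 OR t2 = 0 OR 1 = 1
So t7 = 1 as required.

x=0 y=0 z=1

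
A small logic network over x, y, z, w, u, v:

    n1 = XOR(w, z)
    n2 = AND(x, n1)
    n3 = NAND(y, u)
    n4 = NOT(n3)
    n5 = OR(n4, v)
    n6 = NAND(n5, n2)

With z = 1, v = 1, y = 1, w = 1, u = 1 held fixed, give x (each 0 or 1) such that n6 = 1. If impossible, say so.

Check with z = 1, v = 1, y = 1, w = 1, u = 1 and x=0:
n1 = XOR(w, z) = XOR(1, 1) = 0
n2 = AND(x, n1) = AND(0, 0) = 0
n3 = NAND(y, u) = NAND(1, 1) = 0
n4 = NOT(n3) = NOT 0 = 1
n5 = OR(n4, v) = OR(1, 1) = 1
n6 = NAND(n5, n2) = NAND(1, 0) = 1
So n6 = 1.

x=0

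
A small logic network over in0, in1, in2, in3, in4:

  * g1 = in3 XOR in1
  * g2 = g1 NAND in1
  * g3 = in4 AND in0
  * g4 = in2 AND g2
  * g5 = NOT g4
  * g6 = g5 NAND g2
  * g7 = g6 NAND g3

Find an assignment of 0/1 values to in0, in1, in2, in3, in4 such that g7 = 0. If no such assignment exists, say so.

in0=1, in1=1, in2=1, in3=0, in4=1

g7 = g6 NAND g3 must be 0, so both g6 = 1 and g3 = 1.
g6 = g5 NAND g2 must be 1, so at least one of g5, g2 is 0.
Check with in0=1, in1=1, in2=1, in3=0, in4=1:
g1 = in3 XOR in1 = 0 XOR 1 = 1
g2 = g1 NAND in1 = 1 NAND 1 = 0
g3 = in4 AND in0 = 1 AND 1 = 1
g4 = in2 AND g2 = 1 AND 0 = 0
g5 = NOT g4 = NOT 0 = 1
g6 = g5 NAND g2 = 1 NAND 0 = 1
g7 = g6 NAND g3 = 1 NAND 1 = 0
So g7 = 0 as required.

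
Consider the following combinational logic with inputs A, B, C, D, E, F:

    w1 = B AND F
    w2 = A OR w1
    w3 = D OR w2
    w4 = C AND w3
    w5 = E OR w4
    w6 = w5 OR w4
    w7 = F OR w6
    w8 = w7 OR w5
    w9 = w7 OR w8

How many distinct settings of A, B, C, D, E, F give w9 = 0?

10

w9 = w7 OR w8 must be 0, so both w7 = 0 and w8 = 0.
w7 = F OR w6 must be 0, so both F = 0 and w6 = 0.
w8 = w7 OR w5 must be 0, so both w7 = 0 and w5 = 0.
Enumerating the 64 input combinations, 10 give w9 = 0 and 54 give w9 = 1.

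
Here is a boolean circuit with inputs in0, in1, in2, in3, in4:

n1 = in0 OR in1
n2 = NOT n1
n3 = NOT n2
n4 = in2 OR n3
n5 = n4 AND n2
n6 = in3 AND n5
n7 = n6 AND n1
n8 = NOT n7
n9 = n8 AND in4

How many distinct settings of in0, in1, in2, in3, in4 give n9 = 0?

16

n9 = n8 AND in4 must be 0, so at least one of n8, in4 is 0.
Enumerating the 32 input combinations, 16 give n9 = 0 and 16 give n9 = 1.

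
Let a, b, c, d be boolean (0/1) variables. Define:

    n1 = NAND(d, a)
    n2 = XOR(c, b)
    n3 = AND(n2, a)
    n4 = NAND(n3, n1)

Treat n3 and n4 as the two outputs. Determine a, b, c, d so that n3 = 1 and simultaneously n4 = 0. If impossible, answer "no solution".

Check with a=1 b=1 c=0 d=0:
n1 = NAND(d, a) = NAND(0, 1) = 1
n2 = XOR(c, b) = XOR(0, 1) = 1
n3 = AND(n2, a) = AND(1, 1) = 1
n4 = NAND(n3, n1) = NAND(1, 1) = 0
So n3 = 1 and n4 = 0.

a=1 b=1 c=0 d=0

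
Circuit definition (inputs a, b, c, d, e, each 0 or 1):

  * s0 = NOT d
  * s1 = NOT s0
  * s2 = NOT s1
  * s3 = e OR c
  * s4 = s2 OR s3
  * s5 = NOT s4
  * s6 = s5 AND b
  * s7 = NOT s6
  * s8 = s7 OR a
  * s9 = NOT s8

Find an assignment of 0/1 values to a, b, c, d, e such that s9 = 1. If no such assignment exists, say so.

s9 = NOT s8 must be 1, so s8 = 0.
Check with a=0 b=1 c=0 d=1 e=0:
s0 = NOT d = NOT 1 = 0
s1 = NOT s0 = NOT 0 = 1
s2 = NOT s1 = NOT 1 = 0
s3 = e OR c = 0 OR 0 = 0
s4 = s2 OR s3 = 0 OR 0 = 0
s5 = NOT s4 = NOT 0 = 1
s6 = s5 AND b = 1 AND 1 = 1
s7 = NOT s6 = NOT 1 = 0
s8 = s7 OR a = 0 OR 0 = 0
s9 = NOT s8 = NOT 0 = 1
So s9 = 1 as required.

a=0 b=1 c=0 d=1 e=0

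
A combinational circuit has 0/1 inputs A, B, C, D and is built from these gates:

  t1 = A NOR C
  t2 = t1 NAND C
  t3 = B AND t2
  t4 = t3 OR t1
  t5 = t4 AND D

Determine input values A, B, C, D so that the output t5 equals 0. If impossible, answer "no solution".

Check with A=0 B=0 C=0 D=0:
t1 = A NOR C = 0 NOR 0 = 1
t2 = t1 NAND C = 1 NAND 0 = 1
t3 = B AND t2 = 0 AND 1 = 0
t4 = t3 OR t1 = 0 OR 1 = 1
t5 = t4 AND D = 1 AND 0 = 0
So t5 = 0 as required.

A=0 B=0 C=0 D=0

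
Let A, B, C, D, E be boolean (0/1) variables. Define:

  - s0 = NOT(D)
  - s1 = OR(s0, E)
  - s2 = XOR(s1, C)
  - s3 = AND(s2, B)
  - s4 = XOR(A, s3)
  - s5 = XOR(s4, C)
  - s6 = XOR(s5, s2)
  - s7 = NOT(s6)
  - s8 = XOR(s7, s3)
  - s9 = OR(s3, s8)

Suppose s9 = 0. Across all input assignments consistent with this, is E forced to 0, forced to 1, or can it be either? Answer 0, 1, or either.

Both values of E occur among assignments with s9 = 0:
  E=0: A=0, B=0, C=0, D=0, E=0
  E=1: A=0, B=0, C=0, D=0, E=1

either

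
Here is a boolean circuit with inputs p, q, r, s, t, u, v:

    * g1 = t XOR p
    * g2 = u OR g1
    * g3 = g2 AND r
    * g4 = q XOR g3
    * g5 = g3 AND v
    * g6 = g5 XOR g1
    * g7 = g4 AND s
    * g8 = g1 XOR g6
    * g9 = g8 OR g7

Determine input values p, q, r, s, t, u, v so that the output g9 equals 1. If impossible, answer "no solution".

p=1, q=0, r=1, s=1, t=0, u=1, v=1

g9 = g8 OR g7 must be 1, so at least one of g8, g7 is 1.
Check with p=1, q=0, r=1, s=1, t=0, u=1, v=1:
g1 = t XOR p = 0 XOR 1 = 1
g2 = u OR g1 = 1 OR 1 = 1
g3 = g2 AND r = 1 AND 1 = 1
g4 = q XOR g3 = 0 XOR 1 = 1
g5 = g3 AND v = 1 AND 1 = 1
g6 = g5 XOR g1 = 1 XOR 1 = 0
g7 = g4 AND s = 1 AND 1 = 1
g8 = g1 XOR g6 = 1 XOR 0 = 1
g9 = g8 OR g7 = 1 OR 1 = 1
So g9 = 1 as required.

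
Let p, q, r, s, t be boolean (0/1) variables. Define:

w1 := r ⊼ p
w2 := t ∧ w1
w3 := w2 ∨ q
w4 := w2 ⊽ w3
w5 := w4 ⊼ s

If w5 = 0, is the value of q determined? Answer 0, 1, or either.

0

w5 = w4 ⊼ s must be 0, so both w4 = 1 and s = 1.
w4 = w2 ⊽ w3 must be 1, so both w2 = 0 and w3 = 0.
Every assignment with w5 = 0 has q = 0; there are 5 such assignment(s).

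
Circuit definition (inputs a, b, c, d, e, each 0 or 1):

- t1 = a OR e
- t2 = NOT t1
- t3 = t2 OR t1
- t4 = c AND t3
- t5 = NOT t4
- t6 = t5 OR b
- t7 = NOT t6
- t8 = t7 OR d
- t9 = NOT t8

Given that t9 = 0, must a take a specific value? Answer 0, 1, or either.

Both values of a occur among assignments with t9 = 0:
  a=0: a=0, b=0, c=0, d=1, e=0
  a=1: a=1, b=0, c=0, d=1, e=0

either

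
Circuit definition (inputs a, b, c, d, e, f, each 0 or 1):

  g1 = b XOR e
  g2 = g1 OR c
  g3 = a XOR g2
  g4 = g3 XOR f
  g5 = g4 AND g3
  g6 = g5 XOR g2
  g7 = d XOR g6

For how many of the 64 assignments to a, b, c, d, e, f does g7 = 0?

32

g7 = d XOR g6 must be 0, so d and g6 are equal.
Enumerating the 64 input combinations, 32 give g7 = 0 and 32 give g7 = 1.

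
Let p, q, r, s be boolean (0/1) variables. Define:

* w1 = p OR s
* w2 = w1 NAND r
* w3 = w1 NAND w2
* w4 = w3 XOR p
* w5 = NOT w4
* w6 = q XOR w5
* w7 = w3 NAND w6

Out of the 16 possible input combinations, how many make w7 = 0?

w7 = w3 NAND w6 must be 0, so both w3 = 1 and w6 = 1.
w3 = w1 NAND w2 must be 1, so at least one of w1, w2 is 0.
Satisfying assignments:
  p=0, q=1, r=0, s=0
  p=0, q=1, r=1, s=0
  p=0, q=1, r=1, s=1
  p=1, q=0, r=1, s=0
  p=1, q=0, r=1, s=1

5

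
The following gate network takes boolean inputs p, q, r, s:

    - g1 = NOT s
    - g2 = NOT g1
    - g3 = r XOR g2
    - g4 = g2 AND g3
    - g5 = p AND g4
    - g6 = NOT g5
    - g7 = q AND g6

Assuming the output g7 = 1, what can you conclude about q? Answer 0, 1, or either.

g7 = q AND g6 must be 1, so both q = 1 and g6 = 1.
g6 = NOT g5 must be 1, so g5 = 0.
g5 = p AND g4 must be 0, so at least one of p, g4 is 0.
Every assignment with g7 = 1 has q = 1; there are 7 such assignment(s).

1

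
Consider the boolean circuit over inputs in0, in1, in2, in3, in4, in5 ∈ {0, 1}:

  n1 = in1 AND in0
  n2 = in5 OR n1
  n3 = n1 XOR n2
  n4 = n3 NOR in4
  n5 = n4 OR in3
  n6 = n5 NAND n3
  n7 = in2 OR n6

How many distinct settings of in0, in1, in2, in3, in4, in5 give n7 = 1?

n7 = in2 OR n6 must be 1, so at least one of in2, n6 is 1.
Enumerating the 64 input combinations, 58 give n7 = 1 and 6 give n7 = 0.

58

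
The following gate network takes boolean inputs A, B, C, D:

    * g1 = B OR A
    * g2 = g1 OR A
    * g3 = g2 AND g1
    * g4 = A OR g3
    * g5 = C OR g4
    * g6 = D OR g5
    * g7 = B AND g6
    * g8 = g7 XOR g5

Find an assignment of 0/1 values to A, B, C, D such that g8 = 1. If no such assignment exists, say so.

A=1, B=0, C=1, D=0

Check with A=1, B=0, C=1, D=0:
g1 = B OR A = 0 OR 1 = 1
g2 = g1 OR A = 1 OR 1 = 1
g3 = g2 AND g1 = 1 AND 1 = 1
g4 = A OR g3 = 1 OR 1 = 1
g5 = C OR g4 = 1 OR 1 = 1
g6 = D OR g5 = 0 OR 1 = 1
g7 = B AND g6 = 0 AND 1 = 0
g8 = g7 XOR g5 = 0 XOR 1 = 1
So g8 = 1 as required.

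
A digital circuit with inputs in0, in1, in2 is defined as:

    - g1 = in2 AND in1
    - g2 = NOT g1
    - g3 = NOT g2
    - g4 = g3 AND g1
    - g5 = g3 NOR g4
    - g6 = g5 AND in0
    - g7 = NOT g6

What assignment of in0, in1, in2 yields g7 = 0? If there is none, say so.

g7 = NOT g6 must be 0, so g6 = 1.
g6 = g5 AND in0 must be 1, so both g5 = 1 and in0 = 1.
Check with in0=1 in1=1 in2=0:
g1 = in2 AND in1 = 0 AND 1 = 0
g2 = NOT g1 = NOT 0 = 1
g3 = NOT g2 = NOT 1 = 0
g4 = g3 AND g1 = 0 AND 0 = 0
g5 = g3 NOR g4 = 0 NOR 0 = 1
g6 = g5 AND in0 = 1 AND 1 = 1
g7 = NOT g6 = NOT 1 = 0
So g7 = 0 as required.

in0=1 in1=1 in2=0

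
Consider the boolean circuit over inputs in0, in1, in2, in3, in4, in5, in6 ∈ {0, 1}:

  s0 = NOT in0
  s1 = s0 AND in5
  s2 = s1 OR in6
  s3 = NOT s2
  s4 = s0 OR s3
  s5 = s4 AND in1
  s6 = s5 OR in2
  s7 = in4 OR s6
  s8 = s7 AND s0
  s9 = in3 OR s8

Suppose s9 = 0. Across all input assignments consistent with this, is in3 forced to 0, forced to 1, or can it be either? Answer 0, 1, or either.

s9 = in3 OR s8 must be 0, so both in3 = 0 and s8 = 0.
s8 = s7 AND s0 must be 0, so at least one of s7, s0 is 0.
Every assignment with s9 = 0 has in3 = 0; there are 36 such assignment(s).

0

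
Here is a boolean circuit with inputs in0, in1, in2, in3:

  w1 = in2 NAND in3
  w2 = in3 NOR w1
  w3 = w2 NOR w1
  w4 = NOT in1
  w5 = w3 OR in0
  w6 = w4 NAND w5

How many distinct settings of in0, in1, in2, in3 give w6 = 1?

w6 = w4 NAND w5 must be 1, so at least one of w4, w5 is 0.
Enumerating the 16 input combinations, 11 give w6 = 1 and 5 give w6 = 0.

11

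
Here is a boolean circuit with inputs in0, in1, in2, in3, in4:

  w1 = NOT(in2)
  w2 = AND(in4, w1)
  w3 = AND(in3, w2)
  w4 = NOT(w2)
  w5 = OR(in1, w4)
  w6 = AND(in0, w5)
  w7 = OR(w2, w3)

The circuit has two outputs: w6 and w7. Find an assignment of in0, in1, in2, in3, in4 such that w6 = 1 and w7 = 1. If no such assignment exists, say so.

Check with in0=1, in1=1, in2=0, in3=0, in4=1:
w1 = NOT(in2) = NOT 0 = 1
w2 = AND(in4, w1) = AND(1, 1) = 1
w3 = AND(in3, w2) = AND(0, 1) = 0
w4 = NOT(w2) = NOT 1 = 0
w5 = OR(in1, w4) = OR(1, 0) = 1
w6 = AND(in0, w5) = AND(1, 1) = 1
w7 = OR(w2, w3) = OR(1, 0) = 1
So w6 = 1 and w7 = 1.

in0=1, in1=1, in2=0, in3=0, in4=1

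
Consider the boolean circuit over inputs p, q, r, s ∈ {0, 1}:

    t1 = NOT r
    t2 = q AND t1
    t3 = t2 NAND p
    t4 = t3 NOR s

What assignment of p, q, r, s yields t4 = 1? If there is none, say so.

t4 = t3 NOR s must be 1, so both t3 = 0 and s = 0.
t3 = t2 NAND p must be 0, so both t2 = 1 and p = 1.
Check with p=1, q=1, r=0, s=0:
t1 = NOT r = NOT 0 = 1
t2 = q AND t1 = 1 AND 1 = 1
t3 = t2 NAND p = 1 NAND 1 = 0
t4 = t3 NOR s = 0 NOR 0 = 1
So t4 = 1 as required.

p=1, q=1, r=0, s=0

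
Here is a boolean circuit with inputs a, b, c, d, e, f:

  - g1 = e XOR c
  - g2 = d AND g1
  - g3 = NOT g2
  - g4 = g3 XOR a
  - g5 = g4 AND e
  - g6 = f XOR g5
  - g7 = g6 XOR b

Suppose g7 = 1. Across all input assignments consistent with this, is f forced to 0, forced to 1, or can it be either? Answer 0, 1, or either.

Both values of f occur among assignments with g7 = 1:
  f=0: a=0, b=0, c=0, d=0, e=1, f=0
  f=1: a=0, b=0, c=0, d=0, e=0, f=1

either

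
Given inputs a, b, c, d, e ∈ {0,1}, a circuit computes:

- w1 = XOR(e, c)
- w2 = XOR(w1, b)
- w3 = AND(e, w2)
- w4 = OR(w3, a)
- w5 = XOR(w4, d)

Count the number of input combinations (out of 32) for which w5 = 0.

w5 = XOR(w4, d) must be 0, so w4 and d are equal.
Enumerating the 32 input combinations, 16 give w5 = 0 and 16 give w5 = 1.

16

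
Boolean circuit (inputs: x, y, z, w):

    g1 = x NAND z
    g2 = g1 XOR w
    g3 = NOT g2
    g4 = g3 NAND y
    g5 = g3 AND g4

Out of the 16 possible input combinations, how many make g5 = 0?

12

g5 = g3 AND g4 must be 0, so at least one of g3, g4 is 0.
Enumerating the 16 input combinations, 12 give g5 = 0 and 4 give g5 = 1.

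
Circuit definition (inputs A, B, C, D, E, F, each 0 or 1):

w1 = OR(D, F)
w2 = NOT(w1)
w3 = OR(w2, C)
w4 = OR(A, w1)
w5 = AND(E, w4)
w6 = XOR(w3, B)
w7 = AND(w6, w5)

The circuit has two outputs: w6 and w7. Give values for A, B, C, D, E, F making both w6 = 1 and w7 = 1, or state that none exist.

A=0 B=1 C=0 D=1 E=1 F=1

Check with A=0 B=1 C=0 D=1 E=1 F=1:
w1 = OR(D, F) = OR(1, 1) = 1
w2 = NOT(w1) = NOT 1 = 0
w3 = OR(w2, C) = OR(0, 0) = 0
w4 = OR(A, w1) = OR(0, 1) = 1
w5 = AND(E, w4) = AND(1, 1) = 1
w6 = XOR(w3, B) = XOR(0, 1) = 1
w7 = AND(w6, w5) = AND(1, 1) = 1
So w6 = 1 and w7 = 1.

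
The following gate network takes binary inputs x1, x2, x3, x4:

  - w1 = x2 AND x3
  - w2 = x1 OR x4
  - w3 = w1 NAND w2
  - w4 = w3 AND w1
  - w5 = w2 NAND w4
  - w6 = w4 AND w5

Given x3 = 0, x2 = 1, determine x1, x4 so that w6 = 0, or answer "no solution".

Check with x3 = 0, x2 = 1 and x1=1, x4=0:
w1 = x2 AND x3 = 1 AND 0 = 0
w2 = x1 OR x4 = 1 OR 0 = 1
w3 = w1 NAND w2 = 0 NAND 1 = 1
w4 = w3 AND w1 = 1 AND 0 = 0
w5 = w2 NAND w4 = 1 NAND 0 = 1
w6 = w4 AND w5 = 0 AND 1 = 0
So w6 = 0.

x1=1, x4=0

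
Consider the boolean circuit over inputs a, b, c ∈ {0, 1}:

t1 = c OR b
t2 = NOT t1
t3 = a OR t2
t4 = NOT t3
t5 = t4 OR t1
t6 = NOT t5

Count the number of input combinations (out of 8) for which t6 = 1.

t6 = NOT t5 must be 1, so t5 = 0.
t5 = t4 OR t1 must be 0, so both t4 = 0 and t1 = 0.
t4 = NOT t3 must be 0, so t3 = 1.
Satisfying assignments:
  a=0, b=0, c=0
  a=1, b=0, c=0

2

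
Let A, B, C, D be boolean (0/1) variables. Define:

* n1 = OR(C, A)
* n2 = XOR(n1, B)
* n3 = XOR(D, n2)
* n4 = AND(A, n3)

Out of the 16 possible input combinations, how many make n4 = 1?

n4 = AND(A, n3) must be 1, so both A = 1 and n3 = 1.
n3 = XOR(D, n2) must be 1, so D and n2 differ.
Satisfying assignments:
  A=1, B=0, C=0, D=0
  A=1, B=0, C=1, D=0
  A=1, B=1, C=0, D=1
  A=1, B=1, C=1, D=1

4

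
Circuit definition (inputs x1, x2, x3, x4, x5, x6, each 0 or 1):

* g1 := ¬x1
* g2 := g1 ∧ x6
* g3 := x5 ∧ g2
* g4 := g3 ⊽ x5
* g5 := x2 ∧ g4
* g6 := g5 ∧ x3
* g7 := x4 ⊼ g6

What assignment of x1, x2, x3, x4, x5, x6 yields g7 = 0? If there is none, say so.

x1=0 x2=1 x3=1 x4=1 x5=0 x6=1

g7 = x4 ⊼ g6 must be 0, so both x4 = 1 and g6 = 1.
g6 = g5 ∧ x3 must be 1, so both g5 = 1 and x3 = 1.
g5 = x2 ∧ g4 must be 1, so both x2 = 1 and g4 = 1.
Check with x1=0 x2=1 x3=1 x4=1 x5=0 x6=1:
g1 = ¬x1 = ¬0 = 1
g2 = g1 ∧ x6 = 1 ∧ 1 = 1
g3 = x5 ∧ g2 = 0 ∧ 1 = 0
g4 = g3 ⊽ x5 = 0 ⊽ 0 = 1
g5 = x2 ∧ g4 = 1 ∧ 1 = 1
g6 = g5 ∧ x3 = 1 ∧ 1 = 1
g7 = x4 ⊼ g6 = 1 ⊼ 1 = 0
So g7 = 0 as required.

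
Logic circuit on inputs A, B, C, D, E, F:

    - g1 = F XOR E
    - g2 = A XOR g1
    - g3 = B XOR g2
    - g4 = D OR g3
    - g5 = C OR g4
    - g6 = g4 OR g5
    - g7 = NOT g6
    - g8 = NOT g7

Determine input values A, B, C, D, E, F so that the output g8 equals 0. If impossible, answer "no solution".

g8 = NOT g7 must be 0, so g7 = 1.
g7 = NOT g6 must be 1, so g6 = 0.
g6 = g4 OR g5 must be 0, so both g4 = 0 and g5 = 0.
Check with A=0, B=1, C=0, D=0, E=1, F=0:
g1 = F XOR E = 0 XOR 1 = 1
g2 = A XOR g1 = 0 XOR 1 = 1
g3 = B XOR g2 = 1 XOR 1 = 0
g4 = D OR g3 = 0 OR 0 = 0
g5 = C OR g4 = 0 OR 0 = 0
g6 = g4 OR g5 = 0 OR 0 = 0
g7 = NOT g6 = NOT 0 = 1
g8 = NOT g7 = NOT 1 = 0
So g8 = 0 as required.

A=0, B=1, C=0, D=0, E=1, F=0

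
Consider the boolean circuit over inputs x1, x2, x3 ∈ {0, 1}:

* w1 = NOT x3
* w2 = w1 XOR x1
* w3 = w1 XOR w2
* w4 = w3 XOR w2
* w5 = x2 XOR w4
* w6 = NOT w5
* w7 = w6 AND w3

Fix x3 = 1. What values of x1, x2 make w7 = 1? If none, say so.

w7 = w6 AND w3 must be 1, so both w6 = 1 and w3 = 1.
Check with x3 = 1 and x1=1, x2=0:
w1 = NOT x3 = NOT 1 = 0
w2 = w1 XOR x1 = 0 XOR 1 = 1
w3 = w1 XOR w2 = 0 XOR 1 = 1
w4 = w3 XOR w2 = 1 XOR 1 = 0
w5 = x2 XOR w4 = 0 XOR 0 = 0
w6 = NOT w5 = NOT 0 = 1
w7 = w6 AND w3 = 1 AND 1 = 1
So w7 = 1.

x1=1 x2=0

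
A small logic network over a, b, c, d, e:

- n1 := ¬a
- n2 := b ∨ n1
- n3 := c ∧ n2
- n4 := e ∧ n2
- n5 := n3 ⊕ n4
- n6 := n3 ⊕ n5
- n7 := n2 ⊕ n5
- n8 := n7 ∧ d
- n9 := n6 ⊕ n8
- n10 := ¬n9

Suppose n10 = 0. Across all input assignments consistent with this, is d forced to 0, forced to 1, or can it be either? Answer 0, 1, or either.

Both values of d occur among assignments with n10 = 0:
  d=0: a=0, b=0, c=0, d=0, e=1
  d=1: a=0, b=0, c=0, d=1, e=0

either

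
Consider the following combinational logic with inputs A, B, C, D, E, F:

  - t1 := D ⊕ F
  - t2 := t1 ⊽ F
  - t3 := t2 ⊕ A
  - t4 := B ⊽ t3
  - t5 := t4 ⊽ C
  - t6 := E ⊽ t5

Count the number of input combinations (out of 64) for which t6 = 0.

44

t6 = E ⊽ t5 must be 0, so at least one of E, t5 is 1.
Enumerating the 64 input combinations, 44 give t6 = 0 and 20 give t6 = 1.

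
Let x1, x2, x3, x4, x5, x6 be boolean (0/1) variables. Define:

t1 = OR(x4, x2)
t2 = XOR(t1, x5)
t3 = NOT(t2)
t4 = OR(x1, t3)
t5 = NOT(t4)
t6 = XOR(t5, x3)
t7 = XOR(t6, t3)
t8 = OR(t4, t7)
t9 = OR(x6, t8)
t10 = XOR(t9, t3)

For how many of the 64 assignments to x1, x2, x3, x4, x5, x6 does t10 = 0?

36

t10 = XOR(t9, t3) must be 0, so t9 and t3 are equal.
Enumerating the 64 input combinations, 36 give t10 = 0 and 28 give t10 = 1.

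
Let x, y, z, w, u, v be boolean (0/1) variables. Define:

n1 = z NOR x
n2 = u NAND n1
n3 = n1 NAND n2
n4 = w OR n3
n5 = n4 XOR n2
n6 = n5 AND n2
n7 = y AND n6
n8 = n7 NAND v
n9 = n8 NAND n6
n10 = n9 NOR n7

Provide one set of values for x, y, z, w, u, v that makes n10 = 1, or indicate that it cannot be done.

Check with x=0, y=0, z=0, w=0, u=0, v=1:
n1 = z NOR x = 0 NOR 0 = 1
n2 = u NAND n1 = 0 NAND 1 = 1
n3 = n1 NAND n2 = 1 NAND 1 = 0
n4 = w OR n3 = 0 OR 0 = 0
n5 = n4 XOR n2 = 0 XOR 1 = 1
n6 = n5 AND n2 = 1 AND 1 = 1
n7 = y AND n6 = 0 AND 1 = 0
n8 = n7 NAND v = 0 NAND 1 = 1
n9 = n8 NAND n6 = 1 NAND 1 = 0
n10 = n9 NOR n7 = 0 NOR 0 = 1
So n10 = 1 as required.

x=0, y=0, z=0, w=0, u=0, v=1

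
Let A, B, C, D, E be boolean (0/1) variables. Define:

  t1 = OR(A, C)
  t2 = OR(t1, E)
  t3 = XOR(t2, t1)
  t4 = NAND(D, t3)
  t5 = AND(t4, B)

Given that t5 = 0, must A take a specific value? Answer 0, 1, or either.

either

Both values of A occur among assignments with t5 = 0:
  A=0: A=0, B=0, C=0, D=0, E=0
  A=1: A=1, B=0, C=0, D=0, E=0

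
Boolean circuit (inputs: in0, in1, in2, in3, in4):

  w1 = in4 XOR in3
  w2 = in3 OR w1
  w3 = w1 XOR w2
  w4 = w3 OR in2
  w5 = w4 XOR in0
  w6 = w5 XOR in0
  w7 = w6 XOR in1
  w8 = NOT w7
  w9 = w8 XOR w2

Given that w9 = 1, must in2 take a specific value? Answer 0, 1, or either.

either

Both values of in2 occur among assignments with w9 = 1:
  in2=0: in0=0, in1=0, in2=0, in3=0, in4=0
  in2=1: in0=0, in1=0, in2=1, in3=0, in4=1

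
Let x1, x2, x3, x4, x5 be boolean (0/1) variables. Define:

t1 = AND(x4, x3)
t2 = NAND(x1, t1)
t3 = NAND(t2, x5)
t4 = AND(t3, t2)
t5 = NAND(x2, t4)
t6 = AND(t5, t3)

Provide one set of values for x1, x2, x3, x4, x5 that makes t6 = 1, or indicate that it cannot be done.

t6 = AND(t5, t3) must be 1, so both t5 = 1 and t3 = 1.
t5 = NAND(x2, t4) must be 1, so at least one of x2, t4 is 0.
Check with x1=1, x2=1, x3=1, x4=1, x5=0:
t1 = AND(x4, x3) = AND(1, 1) = 1
t2 = NAND(x1, t1) = NAND(1, 1) = 0
t3 = NAND(t2, x5) = NAND(0, 0) = 1
t4 = AND(t3, t2) = AND(1, 0) = 0
t5 = NAND(x2, t4) = NAND(1, 0) = 1
t6 = AND(t5, t3) = AND(1, 1) = 1
So t6 = 1 as required.

x1=1, x2=1, x3=1, x4=1, x5=0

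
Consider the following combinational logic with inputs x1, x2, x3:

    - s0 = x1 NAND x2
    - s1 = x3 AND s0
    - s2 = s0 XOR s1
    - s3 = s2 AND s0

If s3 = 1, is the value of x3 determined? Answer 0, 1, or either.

0

s3 = s2 AND s0 must be 1, so both s2 = 1 and s0 = 1.
s2 = s0 XOR s1 must be 1, so s0 and s1 differ.
Every assignment with s3 = 1 has x3 = 0; there are 3 such assignment(s).
  x1=0, x2=0, x3=0
  x1=0, x2=1, x3=0
  x1=1, x2=0, x3=0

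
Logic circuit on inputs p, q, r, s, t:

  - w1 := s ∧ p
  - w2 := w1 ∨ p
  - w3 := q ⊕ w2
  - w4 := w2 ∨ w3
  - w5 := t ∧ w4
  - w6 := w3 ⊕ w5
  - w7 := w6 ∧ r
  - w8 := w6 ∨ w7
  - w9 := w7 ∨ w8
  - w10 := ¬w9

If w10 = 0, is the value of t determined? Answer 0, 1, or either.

either

Both values of t occur among assignments with w10 = 0:
  t=0: p=0, q=1, r=0, s=0, t=0
  t=1: p=1, q=1, r=0, s=0, t=1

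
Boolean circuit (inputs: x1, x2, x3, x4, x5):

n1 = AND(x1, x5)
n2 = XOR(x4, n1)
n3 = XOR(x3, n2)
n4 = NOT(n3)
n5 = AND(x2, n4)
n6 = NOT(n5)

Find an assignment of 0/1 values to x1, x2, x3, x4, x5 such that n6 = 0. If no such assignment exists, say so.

Check with x1=0, x2=1, x3=0, x4=0, x5=0:
n1 = AND(x1, x5) = AND(0, 0) = 0
n2 = XOR(x4, n1) = XOR(0, 0) = 0
n3 = XOR(x3, n2) = XOR(0, 0) = 0
n4 = NOT(n3) = NOT 0 = 1
n5 = AND(x2, n4) = AND(1, 1) = 1
n6 = NOT(n5) = NOT 1 = 0
So n6 = 0 as required.

x1=0, x2=1, x3=0, x4=0, x5=0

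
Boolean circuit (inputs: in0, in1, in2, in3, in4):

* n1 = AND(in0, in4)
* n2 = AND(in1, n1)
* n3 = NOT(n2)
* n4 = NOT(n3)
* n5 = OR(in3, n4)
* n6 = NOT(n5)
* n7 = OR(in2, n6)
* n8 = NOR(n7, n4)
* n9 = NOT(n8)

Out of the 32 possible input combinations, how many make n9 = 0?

n9 = NOT(n8) must be 0, so n8 = 1.
Enumerating the 32 input combinations, 7 give n9 = 0 and 25 give n9 = 1.

7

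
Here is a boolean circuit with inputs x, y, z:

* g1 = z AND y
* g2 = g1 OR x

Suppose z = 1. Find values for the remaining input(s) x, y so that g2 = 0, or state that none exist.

Check with z = 1 and x=0, y=0:
g1 = z AND y = 1 AND 0 = 0
g2 = g1 OR x = 0 OR 0 = 0
So g2 = 0.

x=0, y=0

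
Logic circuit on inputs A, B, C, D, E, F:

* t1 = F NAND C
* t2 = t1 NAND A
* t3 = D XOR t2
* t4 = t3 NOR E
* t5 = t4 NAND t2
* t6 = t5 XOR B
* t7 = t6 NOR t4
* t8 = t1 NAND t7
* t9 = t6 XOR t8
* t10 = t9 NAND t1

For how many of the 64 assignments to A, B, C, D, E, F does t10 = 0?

6

t10 = t9 NAND t1 must be 0, so both t9 = 1 and t1 = 1.
Satisfying assignments:
  A=0, B=0, C=0, D=1, E=0, F=0
  A=0, B=0, C=0, D=1, E=0, F=1
  A=0, B=0, C=1, D=1, E=0, F=0
  A=1, B=1, C=0, D=0, E=0, F=0
  A=1, B=1, C=0, D=0, E=0, F=1
  A=1, B=1, C=1, D=0, E=0, F=0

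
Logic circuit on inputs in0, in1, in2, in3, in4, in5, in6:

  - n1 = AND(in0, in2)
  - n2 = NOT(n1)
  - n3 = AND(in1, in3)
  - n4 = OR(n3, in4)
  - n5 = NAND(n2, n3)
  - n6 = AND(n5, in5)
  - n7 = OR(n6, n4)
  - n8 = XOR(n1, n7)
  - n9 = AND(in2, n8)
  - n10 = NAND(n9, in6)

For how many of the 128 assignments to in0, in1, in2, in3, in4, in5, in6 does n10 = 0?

n10 = NAND(n9, in6) must be 0, so both n9 = 1 and in6 = 1.
n9 = AND(in2, n8) must be 1, so both in2 = 1 and n8 = 1.
n8 = XOR(n1, n7) must be 1, so n1 and n7 differ.
Enumerating the 128 input combinations, 16 give n10 = 0 and 112 give n10 = 1.

16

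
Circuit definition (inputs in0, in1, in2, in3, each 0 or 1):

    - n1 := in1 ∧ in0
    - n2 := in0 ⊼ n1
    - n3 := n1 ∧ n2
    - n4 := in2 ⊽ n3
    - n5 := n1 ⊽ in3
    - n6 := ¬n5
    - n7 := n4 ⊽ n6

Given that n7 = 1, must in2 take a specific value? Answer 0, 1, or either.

n7 = n4 ⊽ n6 must be 1, so both n4 = 0 and n6 = 0.
n4 = in2 ⊽ n3 must be 0, so at least one of in2, n3 is 1.
Every assignment with n7 = 1 has in2 = 1; there are 3 such assignment(s).
  in0=0, in1=0, in2=1, in3=0
  in0=0, in1=1, in2=1, in3=0
  in0=1, in1=0, in2=1, in3=0

1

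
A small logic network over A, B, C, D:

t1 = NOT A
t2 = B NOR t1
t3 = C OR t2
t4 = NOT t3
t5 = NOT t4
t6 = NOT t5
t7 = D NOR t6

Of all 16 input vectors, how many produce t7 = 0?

11

t7 = D NOR t6 must be 0, so at least one of D, t6 is 1.
Enumerating the 16 input combinations, 11 give t7 = 0 and 5 give t7 = 1.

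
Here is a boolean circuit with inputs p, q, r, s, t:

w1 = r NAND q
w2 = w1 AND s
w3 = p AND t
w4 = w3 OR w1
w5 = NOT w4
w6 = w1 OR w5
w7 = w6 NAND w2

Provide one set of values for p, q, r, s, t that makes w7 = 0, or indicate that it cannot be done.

p=0, q=0, r=0, s=1, t=1

w7 = w6 NAND w2 must be 0, so both w6 = 1 and w2 = 1.
Check with p=0, q=0, r=0, s=1, t=1:
w1 = r NAND q = 0 NAND 0 = 1
w2 = w1 AND s = 1 AND 1 = 1
w3 = p AND t = 0 AND 1 = 0
w4 = w3 OR w1 = 0 OR 1 = 1
w5 = NOT w4 = NOT 1 = 0
w6 = w1 OR w5 = 1 OR 0 = 1
w7 = w6 NAND w2 = 1 NAND 1 = 0
So w7 = 0 as required.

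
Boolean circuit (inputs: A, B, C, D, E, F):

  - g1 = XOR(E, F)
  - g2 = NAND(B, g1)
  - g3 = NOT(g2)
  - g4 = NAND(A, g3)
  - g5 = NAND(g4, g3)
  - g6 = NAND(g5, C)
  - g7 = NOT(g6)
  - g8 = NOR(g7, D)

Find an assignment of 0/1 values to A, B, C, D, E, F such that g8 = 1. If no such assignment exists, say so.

g8 = NOR(g7, D) must be 1, so both g7 = 0 and D = 0.
g7 = NOT(g6) must be 0, so g6 = 1.
g6 = NAND(g5, C) must be 1, so at least one of g5, C is 0.
Check with A=0, B=1, C=1, D=0, E=1, F=0:
g1 = XOR(E, F) = XOR(1, 0) = 1
g2 = NAND(B, g1) = NAND(1, 1) = 0
g3 = NOT(g2) = NOT 0 = 1
g4 = NAND(A, g3) = NAND(0, 1) = 1
g5 = NAND(g4, g3) = NAND(1, 1) = 0
g6 = NAND(g5, C) = NAND(0, 1) = 1
g7 = NOT(g6) = NOT 1 = 0
g8 = NOR(g7, D) = NOR(0, 0) = 1
So g8 = 1 as required.

A=0, B=1, C=1, D=0, E=1, F=0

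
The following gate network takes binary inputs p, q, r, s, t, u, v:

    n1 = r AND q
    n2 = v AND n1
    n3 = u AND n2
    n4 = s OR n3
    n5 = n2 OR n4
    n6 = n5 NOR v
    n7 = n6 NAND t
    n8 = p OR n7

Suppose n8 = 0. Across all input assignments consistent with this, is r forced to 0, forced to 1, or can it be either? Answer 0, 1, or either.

Both values of r occur among assignments with n8 = 0:
  r=0: p=0, q=0, r=0, s=0, t=1, u=0, v=0
  r=1: p=0, q=0, r=1, s=0, t=1, u=0, v=0

either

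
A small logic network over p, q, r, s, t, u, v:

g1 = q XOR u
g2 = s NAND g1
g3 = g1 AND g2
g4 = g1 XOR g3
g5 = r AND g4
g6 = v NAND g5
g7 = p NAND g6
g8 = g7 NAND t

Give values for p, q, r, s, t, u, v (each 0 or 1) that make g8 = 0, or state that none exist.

g8 = g7 NAND t must be 0, so both g7 = 1 and t = 1.
Check with p=0, q=1, r=1, s=1, t=1, u=1, v=1:
g1 = q XOR u = 1 XOR 1 = 0
g2 = s NAND g1 = 1 NAND 0 = 1
g3 = g1 AND g2 = 0 AND 1 = 0
g4 = g1 XOR g3 = 0 XOR 0 = 0
g5 = r AND g4 = 1 AND 0 = 0
g6 = v NAND g5 = 1 NAND 0 = 1
g7 = p NAND g6 = 0 NAND 1 = 1
g8 = g7 NAND t = 1 NAND 1 = 0
So g8 = 0 as required.

p=0, q=1, r=1, s=1, t=1, u=1, v=1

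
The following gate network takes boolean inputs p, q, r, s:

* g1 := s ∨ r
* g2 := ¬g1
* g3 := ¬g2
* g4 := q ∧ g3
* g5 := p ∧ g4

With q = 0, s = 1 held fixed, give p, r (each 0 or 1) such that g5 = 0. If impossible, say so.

p=0, r=1

g5 = p ∧ g4 must be 0, so at least one of p, g4 is 0.
Check with q = 0, s = 1 and p=0, r=1:
g1 = s ∨ r = 1 ∨ 1 = 1
g2 = ¬g1 = ¬1 = 0
g3 = ¬g2 = ¬0 = 1
g4 = q ∧ g3 = 0 ∧ 1 = 0
g5 = p ∧ g4 = 0 ∧ 0 = 0
So g5 = 0.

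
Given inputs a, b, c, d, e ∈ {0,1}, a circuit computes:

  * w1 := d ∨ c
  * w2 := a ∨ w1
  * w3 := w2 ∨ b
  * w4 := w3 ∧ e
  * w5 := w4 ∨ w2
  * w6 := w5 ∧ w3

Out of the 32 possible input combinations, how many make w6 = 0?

w6 = w5 ∧ w3 must be 0, so at least one of w5, w3 is 0.
Satisfying assignments:
  a=0, b=0, c=0, d=0, e=0
  a=0, b=0, c=0, d=0, e=1
  a=0, b=1, c=0, d=0, e=0

3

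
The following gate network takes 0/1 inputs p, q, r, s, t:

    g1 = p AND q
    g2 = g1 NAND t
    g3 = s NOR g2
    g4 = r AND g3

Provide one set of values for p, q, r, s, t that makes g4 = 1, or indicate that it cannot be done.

p=1, q=1, r=1, s=0, t=1

g4 = r AND g3 must be 1, so both r = 1 and g3 = 1.
Check with p=1, q=1, r=1, s=0, t=1:
g1 = p AND q = 1 AND 1 = 1
g2 = g1 NAND t = 1 NAND 1 = 0
g3 = s NOR g2 = 0 NOR 0 = 1
g4 = r AND g3 = 1 AND 1 = 1
So g4 = 1 as required.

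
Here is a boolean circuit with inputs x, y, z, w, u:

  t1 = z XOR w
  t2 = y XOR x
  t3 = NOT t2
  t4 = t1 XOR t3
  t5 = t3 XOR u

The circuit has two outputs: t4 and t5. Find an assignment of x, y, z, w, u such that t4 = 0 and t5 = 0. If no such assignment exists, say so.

Check with x=1, y=0, z=0, w=0, u=0:
t1 = z XOR w = 0 XOR 0 = 0
t2 = y XOR x = 0 XOR 1 = 1
t3 = NOT t2 = NOT 1 = 0
t4 = t1 XOR t3 = 0 XOR 0 = 0
t5 = t3 XOR u = 0 XOR 0 = 0
So t4 = 0 and t5 = 0.

x=1, y=0, z=0, w=0, u=0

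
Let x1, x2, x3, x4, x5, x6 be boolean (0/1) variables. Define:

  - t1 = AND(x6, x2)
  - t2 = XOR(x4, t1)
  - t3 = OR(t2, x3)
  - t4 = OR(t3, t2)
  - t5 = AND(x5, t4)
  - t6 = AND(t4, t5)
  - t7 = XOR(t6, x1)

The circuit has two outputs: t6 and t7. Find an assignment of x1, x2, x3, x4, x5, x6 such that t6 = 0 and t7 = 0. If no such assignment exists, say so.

x1=0, x2=1, x3=0, x4=0, x5=0, x6=1

Check with x1=0, x2=1, x3=0, x4=0, x5=0, x6=1:
t1 = AND(x6, x2) = AND(1, 1) = 1
t2 = XOR(x4, t1) = XOR(0, 1) = 1
t3 = OR(t2, x3) = OR(1, 0) = 1
t4 = OR(t3, t2) = OR(1, 1) = 1
t5 = AND(x5, t4) = AND(0, 1) = 0
t6 = AND(t4, t5) = AND(1, 0) = 0
t7 = XOR(t6, x1) = XOR(0, 0) = 0
So t6 = 0 and t7 = 0.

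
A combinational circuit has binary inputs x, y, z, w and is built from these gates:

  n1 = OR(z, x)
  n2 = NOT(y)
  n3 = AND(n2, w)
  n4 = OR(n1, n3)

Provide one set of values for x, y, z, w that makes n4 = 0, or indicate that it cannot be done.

n4 = OR(n1, n3) must be 0, so both n1 = 0 and n3 = 0.
n1 = OR(z, x) must be 0, so both z = 0 and x = 0.
Check with x=0, y=1, z=0, w=1:
n1 = OR(z, x) = OR(0, 0) = 0
n2 = NOT(y) = NOT 1 = 0
n3 = AND(n2, w) = AND(0, 1) = 0
n4 = OR(n1, n3) = OR(0, 0) = 0
So n4 = 0 as required.

x=0, y=1, z=0, w=1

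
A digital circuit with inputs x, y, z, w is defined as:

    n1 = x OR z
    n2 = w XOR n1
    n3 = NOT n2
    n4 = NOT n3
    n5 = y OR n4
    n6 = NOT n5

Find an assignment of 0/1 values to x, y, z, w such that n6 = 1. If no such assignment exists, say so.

Check with x=1, y=0, z=1, w=1:
n1 = x OR z = 1 OR 1 = 1
n2 = w XOR n1 = 1 XOR 1 = 0
n3 = NOT n2 = NOT 0 = 1
n4 = NOT n3 = NOT 1 = 0
n5 = y OR n4 = 0 OR 0 = 0
n6 = NOT n5 = NOT 0 = 1
So n6 = 1 as required.

x=1, y=0, z=1, w=1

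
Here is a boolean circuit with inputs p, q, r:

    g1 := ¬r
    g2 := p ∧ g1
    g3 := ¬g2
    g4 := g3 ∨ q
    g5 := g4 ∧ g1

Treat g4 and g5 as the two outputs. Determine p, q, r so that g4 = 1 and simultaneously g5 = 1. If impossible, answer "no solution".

Check with p=0 q=0 r=0:
g1 = ¬r = ¬0 = 1
g2 = p ∧ g1 = 0 ∧ 1 = 0
g3 = ¬g2 = ¬0 = 1
g4 = g3 ∨ q = 1 ∨ 0 = 1
g5 = g4 ∧ g1 = 1 ∧ 1 = 1
So g4 = 1 and g5 = 1.

p=0 q=0 r=0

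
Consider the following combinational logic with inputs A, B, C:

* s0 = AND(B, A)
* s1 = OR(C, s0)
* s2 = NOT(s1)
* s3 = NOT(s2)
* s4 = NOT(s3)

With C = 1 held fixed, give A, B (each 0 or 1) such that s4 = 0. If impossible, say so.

s4 = NOT(s3) must be 0, so s3 = 1.
s3 = NOT(s2) must be 1, so s2 = 0.
Check with C = 1 and A=1, B=1:
s0 = AND(B, A) = AND(1, 1) = 1
s1 = OR(C, s0) = OR(1, 1) = 1
s2 = NOT(s1) = NOT 1 = 0
s3 = NOT(s2) = NOT 0 = 1
s4 = NOT(s3) = NOT 1 = 0
So s4 = 0.

A=1, B=1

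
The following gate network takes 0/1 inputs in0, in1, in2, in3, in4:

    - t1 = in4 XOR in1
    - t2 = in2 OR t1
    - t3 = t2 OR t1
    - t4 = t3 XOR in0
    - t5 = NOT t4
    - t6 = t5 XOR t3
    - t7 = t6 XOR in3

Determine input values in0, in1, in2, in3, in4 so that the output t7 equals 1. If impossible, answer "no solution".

in0=0 in1=0 in2=1 in3=0 in4=1

t7 = t6 XOR in3 must be 1, so t6 and in3 differ.
Check with in0=0 in1=0 in2=1 in3=0 in4=1:
t1 = in4 XOR in1 = 1 XOR 0 = 1
t2 = in2 OR t1 = 1 OR 1 = 1
t3 = t2 OR t1 = 1 OR 1 = 1
t4 = t3 XOR in0 = 1 XOR 0 = 1
t5 = NOT t4 = NOT 1 = 0
t6 = t5 XOR t3 = 0 XOR 1 = 1
t7 = t6 XOR in3 = 1 XOR 0 = 1
So t7 = 1 as required.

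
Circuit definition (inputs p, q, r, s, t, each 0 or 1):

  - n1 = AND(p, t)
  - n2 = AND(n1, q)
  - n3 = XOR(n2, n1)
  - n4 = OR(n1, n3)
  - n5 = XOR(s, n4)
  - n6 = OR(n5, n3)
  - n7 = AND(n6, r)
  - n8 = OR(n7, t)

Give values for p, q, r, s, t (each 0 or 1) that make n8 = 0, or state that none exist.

Check with p=1, q=0, r=0, s=0, t=0:
n1 = AND(p, t) = AND(1, 0) = 0
n2 = AND(n1, q) = AND(0, 0) = 0
n3 = XOR(n2, n1) = XOR(0, 0) = 0
n4 = OR(n1, n3) = OR(0, 0) = 0
n5 = XOR(s, n4) = XOR(0, 0) = 0
n6 = OR(n5, n3) = OR(0, 0) = 0
n7 = AND(n6, r) = AND(0, 0) = 0
n8 = OR(n7, t) = OR(0, 0) = 0
So n8 = 0 as required.

p=1, q=0, r=0, s=0, t=0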